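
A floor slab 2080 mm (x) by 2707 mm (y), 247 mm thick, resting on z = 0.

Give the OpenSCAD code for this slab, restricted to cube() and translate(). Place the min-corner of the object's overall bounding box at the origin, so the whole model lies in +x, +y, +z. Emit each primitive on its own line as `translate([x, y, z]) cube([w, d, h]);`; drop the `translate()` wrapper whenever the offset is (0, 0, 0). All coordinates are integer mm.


cube([2080, 2707, 247]);


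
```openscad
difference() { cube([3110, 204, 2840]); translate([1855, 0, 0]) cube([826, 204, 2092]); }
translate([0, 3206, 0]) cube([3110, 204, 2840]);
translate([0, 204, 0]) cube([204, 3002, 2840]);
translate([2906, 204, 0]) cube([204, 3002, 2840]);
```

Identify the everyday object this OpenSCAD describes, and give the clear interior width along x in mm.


A single room. The interior width is 2702 mm.

Four walls enclosing a rectangle with a door in the front wall — a room. Outside width 3110 minus two 204 mm walls gives 2702 mm.


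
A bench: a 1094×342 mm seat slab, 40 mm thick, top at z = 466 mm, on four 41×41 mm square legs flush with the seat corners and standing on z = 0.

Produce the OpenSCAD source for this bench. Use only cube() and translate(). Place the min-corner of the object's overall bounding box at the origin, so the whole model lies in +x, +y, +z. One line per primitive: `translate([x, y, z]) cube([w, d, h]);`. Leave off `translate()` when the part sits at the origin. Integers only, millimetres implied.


translate([0, 0, 426]) cube([1094, 342, 40]);
cube([41, 41, 426]);
translate([0, 301, 0]) cube([41, 41, 426]);
translate([1053, 0, 0]) cube([41, 41, 426]);
translate([1053, 301, 0]) cube([41, 41, 426]);


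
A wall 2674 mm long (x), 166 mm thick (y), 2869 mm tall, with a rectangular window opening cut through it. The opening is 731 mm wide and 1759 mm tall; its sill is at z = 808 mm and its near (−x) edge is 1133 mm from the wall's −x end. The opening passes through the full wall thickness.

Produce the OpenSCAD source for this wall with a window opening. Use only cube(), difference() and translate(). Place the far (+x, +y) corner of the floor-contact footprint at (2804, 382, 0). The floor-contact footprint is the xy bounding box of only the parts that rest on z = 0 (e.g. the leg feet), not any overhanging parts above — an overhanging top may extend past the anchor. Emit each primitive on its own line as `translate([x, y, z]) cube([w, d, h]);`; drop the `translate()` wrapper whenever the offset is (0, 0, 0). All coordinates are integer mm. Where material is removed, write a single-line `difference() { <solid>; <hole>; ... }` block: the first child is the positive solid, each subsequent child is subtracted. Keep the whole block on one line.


difference() { translate([130, 216, 0]) cube([2674, 166, 2869]); translate([1263, 216, 808]) cube([731, 166, 1759]); }


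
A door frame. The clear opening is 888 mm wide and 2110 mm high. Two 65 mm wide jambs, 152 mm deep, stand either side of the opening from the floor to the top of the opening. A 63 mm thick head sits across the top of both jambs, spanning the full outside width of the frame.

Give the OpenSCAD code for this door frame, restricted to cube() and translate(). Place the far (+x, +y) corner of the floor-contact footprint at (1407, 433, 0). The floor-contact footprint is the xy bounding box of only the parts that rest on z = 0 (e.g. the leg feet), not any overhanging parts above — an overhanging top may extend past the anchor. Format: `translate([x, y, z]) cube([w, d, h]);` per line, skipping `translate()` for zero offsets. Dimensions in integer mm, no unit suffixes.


translate([389, 281, 0]) cube([65, 152, 2110]);
translate([1342, 281, 0]) cube([65, 152, 2110]);
translate([389, 281, 2110]) cube([1018, 152, 63]);


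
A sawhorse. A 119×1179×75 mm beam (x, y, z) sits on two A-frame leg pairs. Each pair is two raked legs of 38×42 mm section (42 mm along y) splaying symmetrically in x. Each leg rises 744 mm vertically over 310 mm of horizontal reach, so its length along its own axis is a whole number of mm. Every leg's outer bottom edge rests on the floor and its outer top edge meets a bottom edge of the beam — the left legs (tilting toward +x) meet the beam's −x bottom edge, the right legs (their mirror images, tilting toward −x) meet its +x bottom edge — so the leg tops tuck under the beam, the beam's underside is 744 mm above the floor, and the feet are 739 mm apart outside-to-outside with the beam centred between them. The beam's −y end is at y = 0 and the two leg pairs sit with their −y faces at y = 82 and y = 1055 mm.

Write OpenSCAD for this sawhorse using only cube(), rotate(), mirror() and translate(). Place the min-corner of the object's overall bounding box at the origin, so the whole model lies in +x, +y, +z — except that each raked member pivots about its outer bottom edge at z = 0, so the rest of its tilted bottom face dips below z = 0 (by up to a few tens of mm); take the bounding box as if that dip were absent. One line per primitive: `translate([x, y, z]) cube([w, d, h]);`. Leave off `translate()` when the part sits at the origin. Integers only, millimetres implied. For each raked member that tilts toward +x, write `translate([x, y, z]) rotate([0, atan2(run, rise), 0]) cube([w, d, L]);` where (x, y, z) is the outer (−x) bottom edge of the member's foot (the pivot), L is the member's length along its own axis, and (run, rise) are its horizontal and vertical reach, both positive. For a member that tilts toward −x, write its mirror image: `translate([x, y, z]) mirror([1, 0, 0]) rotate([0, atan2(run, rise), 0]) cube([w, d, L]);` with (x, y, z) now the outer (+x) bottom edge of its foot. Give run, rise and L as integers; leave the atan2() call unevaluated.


translate([310, 0, 744]) cube([119, 1179, 75]);
translate([0, 82, 0]) rotate([0, atan2(310, 744), 0]) cube([38, 42, 806]);
translate([739, 82, 0]) mirror([1, 0, 0]) rotate([0, atan2(310, 744), 0]) cube([38, 42, 806]);
translate([0, 1055, 0]) rotate([0, atan2(310, 744), 0]) cube([38, 42, 806]);
translate([739, 1055, 0]) mirror([1, 0, 0]) rotate([0, atan2(310, 744), 0]) cube([38, 42, 806]);


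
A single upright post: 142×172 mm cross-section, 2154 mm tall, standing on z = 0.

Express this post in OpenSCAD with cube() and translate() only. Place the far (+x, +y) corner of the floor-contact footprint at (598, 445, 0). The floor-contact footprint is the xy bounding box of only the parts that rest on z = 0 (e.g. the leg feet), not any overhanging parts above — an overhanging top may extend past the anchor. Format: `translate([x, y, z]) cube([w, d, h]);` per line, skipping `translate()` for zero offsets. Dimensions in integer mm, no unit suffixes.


translate([456, 273, 0]) cube([142, 172, 2154]);


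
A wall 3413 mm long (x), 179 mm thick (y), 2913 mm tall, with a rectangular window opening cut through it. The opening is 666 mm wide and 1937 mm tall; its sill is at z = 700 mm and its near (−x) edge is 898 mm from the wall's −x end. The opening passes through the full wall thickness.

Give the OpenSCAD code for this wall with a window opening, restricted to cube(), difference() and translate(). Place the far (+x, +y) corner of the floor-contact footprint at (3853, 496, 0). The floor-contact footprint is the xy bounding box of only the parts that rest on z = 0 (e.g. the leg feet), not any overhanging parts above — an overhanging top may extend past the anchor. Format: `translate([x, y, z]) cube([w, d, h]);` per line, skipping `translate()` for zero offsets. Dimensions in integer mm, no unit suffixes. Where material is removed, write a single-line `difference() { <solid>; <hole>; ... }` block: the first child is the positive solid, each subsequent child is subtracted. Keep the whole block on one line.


difference() { translate([440, 317, 0]) cube([3413, 179, 2913]); translate([1338, 317, 700]) cube([666, 179, 1937]); }


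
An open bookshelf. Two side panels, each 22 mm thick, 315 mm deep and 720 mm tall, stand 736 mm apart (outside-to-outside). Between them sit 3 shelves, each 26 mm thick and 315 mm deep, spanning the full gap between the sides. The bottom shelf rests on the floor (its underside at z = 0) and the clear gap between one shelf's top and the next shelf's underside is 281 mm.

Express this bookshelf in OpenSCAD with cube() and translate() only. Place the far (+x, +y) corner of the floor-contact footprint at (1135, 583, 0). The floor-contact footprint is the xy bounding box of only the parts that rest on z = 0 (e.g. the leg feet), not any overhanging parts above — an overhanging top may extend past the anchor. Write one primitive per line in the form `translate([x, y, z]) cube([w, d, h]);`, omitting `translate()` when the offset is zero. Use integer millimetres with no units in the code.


translate([399, 268, 0]) cube([22, 315, 720]);
translate([1113, 268, 0]) cube([22, 315, 720]);
translate([421, 268, 0]) cube([692, 315, 26]);
translate([421, 268, 307]) cube([692, 315, 26]);
translate([421, 268, 614]) cube([692, 315, 26]);


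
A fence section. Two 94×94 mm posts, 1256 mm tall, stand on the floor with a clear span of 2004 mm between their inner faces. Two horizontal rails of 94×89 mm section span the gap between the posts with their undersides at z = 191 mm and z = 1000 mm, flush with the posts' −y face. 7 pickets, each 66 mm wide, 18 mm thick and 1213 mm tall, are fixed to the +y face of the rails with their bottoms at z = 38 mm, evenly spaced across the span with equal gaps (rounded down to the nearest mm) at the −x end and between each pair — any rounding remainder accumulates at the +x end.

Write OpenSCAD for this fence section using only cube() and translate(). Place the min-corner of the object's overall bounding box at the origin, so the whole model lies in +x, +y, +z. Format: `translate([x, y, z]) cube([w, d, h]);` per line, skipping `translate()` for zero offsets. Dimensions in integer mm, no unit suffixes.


cube([94, 94, 1256]);
translate([2098, 0, 0]) cube([94, 94, 1256]);
translate([94, 0, 191]) cube([2004, 94, 89]);
translate([94, 0, 1000]) cube([2004, 94, 89]);
translate([286, 94, 38]) cube([66, 18, 1213]);
translate([544, 94, 38]) cube([66, 18, 1213]);
translate([802, 94, 38]) cube([66, 18, 1213]);
translate([1060, 94, 38]) cube([66, 18, 1213]);
translate([1318, 94, 38]) cube([66, 18, 1213]);
translate([1576, 94, 38]) cube([66, 18, 1213]);
translate([1834, 94, 38]) cube([66, 18, 1213]);


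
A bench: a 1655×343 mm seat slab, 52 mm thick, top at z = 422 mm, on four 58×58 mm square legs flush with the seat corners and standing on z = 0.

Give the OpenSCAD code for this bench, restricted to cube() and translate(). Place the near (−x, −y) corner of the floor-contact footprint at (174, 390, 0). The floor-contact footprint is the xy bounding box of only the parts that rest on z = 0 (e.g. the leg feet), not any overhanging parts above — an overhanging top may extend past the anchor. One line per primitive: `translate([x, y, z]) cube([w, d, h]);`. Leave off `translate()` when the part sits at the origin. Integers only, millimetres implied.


// leg_h = 422 − 52 = 370
translate([174, 390, 370]) cube([1655, 343, 52]);
translate([174, 390, 0]) cube([58, 58, 370]);
translate([174, 675, 0]) cube([58, 58, 370]);
translate([1771, 390, 0]) cube([58, 58, 370]);
translate([1771, 675, 0]) cube([58, 58, 370]);


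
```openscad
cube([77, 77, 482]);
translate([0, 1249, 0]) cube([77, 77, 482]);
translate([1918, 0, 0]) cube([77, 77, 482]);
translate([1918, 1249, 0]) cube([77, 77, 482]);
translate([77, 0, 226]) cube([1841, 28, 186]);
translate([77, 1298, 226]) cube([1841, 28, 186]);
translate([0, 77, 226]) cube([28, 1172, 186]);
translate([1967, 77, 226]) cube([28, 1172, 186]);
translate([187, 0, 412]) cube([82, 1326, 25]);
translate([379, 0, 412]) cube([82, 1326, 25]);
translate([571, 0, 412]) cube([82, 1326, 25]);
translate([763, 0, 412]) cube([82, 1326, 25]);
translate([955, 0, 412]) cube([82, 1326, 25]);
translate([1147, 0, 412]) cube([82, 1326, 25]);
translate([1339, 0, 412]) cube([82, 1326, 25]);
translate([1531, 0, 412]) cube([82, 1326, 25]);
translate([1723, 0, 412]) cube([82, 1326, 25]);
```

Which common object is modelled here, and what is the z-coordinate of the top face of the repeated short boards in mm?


A bed frame. The slat-top height is 437 mm.

Four posts, four rails, and a row of slats — a bed frame. Slats sit on the rails at z = 226 + 186 = 412; with slat thickness 25, the top is 437 mm.


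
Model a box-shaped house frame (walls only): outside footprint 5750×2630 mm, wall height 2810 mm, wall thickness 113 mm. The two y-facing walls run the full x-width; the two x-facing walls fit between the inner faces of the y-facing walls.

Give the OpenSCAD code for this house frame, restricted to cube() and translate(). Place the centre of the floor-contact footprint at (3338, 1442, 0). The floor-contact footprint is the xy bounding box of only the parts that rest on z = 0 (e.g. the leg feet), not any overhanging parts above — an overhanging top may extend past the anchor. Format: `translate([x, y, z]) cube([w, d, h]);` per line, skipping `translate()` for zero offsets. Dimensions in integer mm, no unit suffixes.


translate([463, 127, 0]) cube([5750, 113, 2810]);
translate([463, 2644, 0]) cube([5750, 113, 2810]);
translate([463, 240, 0]) cube([113, 2404, 2810]);
translate([6100, 240, 0]) cube([113, 2404, 2810]);


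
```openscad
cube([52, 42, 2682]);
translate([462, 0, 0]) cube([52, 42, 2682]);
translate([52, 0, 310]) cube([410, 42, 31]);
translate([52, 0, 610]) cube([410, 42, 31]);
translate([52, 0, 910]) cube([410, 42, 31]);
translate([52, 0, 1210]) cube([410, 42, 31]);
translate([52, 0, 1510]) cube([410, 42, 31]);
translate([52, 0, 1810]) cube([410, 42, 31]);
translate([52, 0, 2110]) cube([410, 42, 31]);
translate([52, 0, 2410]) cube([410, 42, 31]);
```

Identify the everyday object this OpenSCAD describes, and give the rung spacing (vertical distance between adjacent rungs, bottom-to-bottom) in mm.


A ladder. The rung spacing is 300 mm.

Two tall 52×42 posts with 8 short bars between them — a ladder. Adjacent rungs sit at z = 310 and z = 610, so the spacing is 610 − 310 = 300 mm.


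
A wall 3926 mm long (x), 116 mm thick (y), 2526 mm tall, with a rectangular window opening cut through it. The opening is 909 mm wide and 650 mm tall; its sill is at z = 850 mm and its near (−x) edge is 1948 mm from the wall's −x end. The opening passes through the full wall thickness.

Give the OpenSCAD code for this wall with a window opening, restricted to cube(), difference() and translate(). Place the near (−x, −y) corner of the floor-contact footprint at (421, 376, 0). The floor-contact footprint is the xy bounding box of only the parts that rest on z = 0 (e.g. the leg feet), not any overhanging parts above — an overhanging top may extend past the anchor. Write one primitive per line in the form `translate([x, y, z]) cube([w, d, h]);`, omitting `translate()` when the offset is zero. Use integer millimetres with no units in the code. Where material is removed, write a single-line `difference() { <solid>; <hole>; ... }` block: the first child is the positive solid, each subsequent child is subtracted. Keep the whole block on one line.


difference() { translate([421, 376, 0]) cube([3926, 116, 2526]); translate([2369, 376, 850]) cube([909, 116, 650]); }


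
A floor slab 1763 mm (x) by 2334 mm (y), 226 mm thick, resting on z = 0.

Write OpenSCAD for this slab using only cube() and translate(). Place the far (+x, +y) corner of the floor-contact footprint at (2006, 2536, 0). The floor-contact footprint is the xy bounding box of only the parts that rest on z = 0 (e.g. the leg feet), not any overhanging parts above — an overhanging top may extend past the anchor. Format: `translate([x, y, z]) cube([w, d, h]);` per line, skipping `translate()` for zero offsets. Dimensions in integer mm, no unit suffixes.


translate([243, 202, 0]) cube([1763, 2334, 226]);


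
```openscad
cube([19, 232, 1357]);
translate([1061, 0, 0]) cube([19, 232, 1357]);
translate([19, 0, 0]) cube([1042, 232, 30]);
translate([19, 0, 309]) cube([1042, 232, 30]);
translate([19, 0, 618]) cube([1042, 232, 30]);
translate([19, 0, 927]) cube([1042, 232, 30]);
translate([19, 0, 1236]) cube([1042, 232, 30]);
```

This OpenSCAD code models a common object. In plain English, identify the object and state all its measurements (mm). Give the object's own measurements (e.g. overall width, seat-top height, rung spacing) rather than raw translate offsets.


An open bookshelf. Two side panels, each 19 mm thick, 232 mm deep and 1357 mm tall, stand 1080 mm apart (outside-to-outside). Between them sit 5 shelves, each 30 mm thick and 232 mm deep, spanning the full gap between the sides. The bottom shelf rests on the floor (its underside at z = 0) and the clear gap between one shelf's top and the next shelf's underside is 279 mm.


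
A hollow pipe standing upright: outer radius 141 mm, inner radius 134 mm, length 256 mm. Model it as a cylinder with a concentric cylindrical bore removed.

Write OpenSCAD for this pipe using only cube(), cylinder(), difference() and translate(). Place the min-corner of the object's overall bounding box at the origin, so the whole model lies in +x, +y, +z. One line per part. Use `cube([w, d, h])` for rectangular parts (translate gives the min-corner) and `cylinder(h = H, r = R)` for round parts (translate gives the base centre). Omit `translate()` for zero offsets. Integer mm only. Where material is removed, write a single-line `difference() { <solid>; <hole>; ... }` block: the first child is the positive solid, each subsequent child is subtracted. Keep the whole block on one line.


difference() { translate([141, 141, 0]) cylinder(h = 256, r = 141); translate([141, 141, 0]) cylinder(h = 256, r = 134); }


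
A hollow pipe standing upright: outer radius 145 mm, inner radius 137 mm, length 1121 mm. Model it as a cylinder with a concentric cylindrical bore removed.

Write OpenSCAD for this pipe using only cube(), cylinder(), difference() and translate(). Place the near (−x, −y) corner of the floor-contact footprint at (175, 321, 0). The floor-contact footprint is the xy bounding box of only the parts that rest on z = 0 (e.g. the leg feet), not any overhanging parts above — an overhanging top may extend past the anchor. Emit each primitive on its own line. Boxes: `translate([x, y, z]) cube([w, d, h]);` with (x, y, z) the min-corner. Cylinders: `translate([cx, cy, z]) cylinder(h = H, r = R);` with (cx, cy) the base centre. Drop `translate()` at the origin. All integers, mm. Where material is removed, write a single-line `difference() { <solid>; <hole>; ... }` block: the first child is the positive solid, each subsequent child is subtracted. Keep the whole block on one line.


difference() { translate([320, 466, 0]) cylinder(h = 1121, r = 145); translate([320, 466, 0]) cylinder(h = 1121, r = 137); }


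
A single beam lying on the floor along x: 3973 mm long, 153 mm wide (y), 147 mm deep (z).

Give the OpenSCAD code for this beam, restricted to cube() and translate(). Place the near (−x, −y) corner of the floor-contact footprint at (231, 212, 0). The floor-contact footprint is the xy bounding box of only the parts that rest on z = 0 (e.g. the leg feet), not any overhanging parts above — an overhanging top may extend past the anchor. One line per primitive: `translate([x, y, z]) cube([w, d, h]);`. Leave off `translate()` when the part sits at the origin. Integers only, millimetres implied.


translate([231, 212, 0]) cube([3973, 153, 147]);


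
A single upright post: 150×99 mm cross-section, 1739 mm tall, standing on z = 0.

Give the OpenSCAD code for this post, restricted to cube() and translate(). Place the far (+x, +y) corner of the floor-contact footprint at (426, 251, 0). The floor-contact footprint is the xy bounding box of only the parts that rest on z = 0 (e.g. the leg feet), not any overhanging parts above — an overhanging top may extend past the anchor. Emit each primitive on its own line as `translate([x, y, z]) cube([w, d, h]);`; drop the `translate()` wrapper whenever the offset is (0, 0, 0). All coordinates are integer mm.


translate([276, 152, 0]) cube([150, 99, 1739]);


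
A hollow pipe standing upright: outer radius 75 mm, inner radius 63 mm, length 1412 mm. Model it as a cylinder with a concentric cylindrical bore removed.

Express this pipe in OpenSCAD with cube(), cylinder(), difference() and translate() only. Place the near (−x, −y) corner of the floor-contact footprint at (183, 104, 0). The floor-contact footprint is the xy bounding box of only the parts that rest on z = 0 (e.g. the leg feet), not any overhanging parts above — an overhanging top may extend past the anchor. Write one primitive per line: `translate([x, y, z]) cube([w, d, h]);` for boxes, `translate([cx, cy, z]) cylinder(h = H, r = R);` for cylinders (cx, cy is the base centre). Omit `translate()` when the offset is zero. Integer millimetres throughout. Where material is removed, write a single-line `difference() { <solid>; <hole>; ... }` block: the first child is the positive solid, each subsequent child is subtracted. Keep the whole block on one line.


difference() { translate([258, 179, 0]) cylinder(h = 1412, r = 75); translate([258, 179, 0]) cylinder(h = 1412, r = 63); }


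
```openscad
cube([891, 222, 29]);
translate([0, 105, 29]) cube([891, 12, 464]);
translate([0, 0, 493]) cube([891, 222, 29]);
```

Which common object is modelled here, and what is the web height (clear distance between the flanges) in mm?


An I-beam. The web height is 464 mm.

Two wide flanges with a thin centred web — an I-beam. Overall 522 mm minus two 29 mm flanges gives a web of 522 − 2·29 = 464 mm.


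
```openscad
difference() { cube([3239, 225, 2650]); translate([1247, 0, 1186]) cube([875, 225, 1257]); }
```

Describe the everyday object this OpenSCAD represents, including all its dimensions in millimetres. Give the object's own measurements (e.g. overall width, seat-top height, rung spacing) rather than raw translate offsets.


A wall 3239 mm long (x), 225 mm thick (y), 2650 mm tall, with a rectangular window opening cut through it. The opening is 875 mm wide and 1257 mm tall; its sill is at z = 1186 mm and its near (−x) edge is 1247 mm from the wall's −x end. The opening passes through the full wall thickness.


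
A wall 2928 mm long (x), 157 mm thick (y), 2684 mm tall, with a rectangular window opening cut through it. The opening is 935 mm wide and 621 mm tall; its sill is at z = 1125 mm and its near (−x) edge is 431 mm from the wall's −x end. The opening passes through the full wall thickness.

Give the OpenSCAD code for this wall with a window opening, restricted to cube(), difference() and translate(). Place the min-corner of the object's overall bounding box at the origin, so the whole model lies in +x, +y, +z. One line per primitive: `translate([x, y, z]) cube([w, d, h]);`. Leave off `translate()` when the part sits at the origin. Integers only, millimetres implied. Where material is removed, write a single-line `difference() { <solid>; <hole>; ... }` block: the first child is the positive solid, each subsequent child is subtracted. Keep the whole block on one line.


difference() { cube([2928, 157, 2684]); translate([431, 0, 1125]) cube([935, 157, 621]); }


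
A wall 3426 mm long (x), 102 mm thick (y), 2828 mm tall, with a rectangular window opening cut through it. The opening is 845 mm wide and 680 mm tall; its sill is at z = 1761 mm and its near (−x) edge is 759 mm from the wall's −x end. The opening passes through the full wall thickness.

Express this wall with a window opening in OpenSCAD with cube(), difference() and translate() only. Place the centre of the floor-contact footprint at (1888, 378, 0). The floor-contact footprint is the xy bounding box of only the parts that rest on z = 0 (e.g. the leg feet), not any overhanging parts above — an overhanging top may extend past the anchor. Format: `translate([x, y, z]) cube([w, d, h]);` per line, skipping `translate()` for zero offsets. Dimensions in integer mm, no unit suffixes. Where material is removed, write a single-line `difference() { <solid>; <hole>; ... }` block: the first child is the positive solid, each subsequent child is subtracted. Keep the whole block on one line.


difference() { translate([175, 327, 0]) cube([3426, 102, 2828]); translate([934, 327, 1761]) cube([845, 102, 680]); }


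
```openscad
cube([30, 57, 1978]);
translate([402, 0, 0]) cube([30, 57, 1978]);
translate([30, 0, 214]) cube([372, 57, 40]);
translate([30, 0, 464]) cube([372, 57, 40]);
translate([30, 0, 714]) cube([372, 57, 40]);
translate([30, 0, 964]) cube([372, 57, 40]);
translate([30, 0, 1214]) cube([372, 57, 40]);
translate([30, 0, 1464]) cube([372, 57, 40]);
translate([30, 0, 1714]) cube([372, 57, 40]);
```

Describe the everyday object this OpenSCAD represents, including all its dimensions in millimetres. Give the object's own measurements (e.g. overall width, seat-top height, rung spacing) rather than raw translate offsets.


A straight ladder. Two 30×57 mm vertical rails, 1978 mm tall, stand 432 mm apart (outside-to-outside) with their front faces coplanar on the −y side. 7 rungs, each 57 mm deep and 40 mm tall, span between the inner faces of the rails, front faces flush with the rails. The lowest rung's underside is at z = 214 mm and rungs are spaced 250 mm apart (underside to underside).


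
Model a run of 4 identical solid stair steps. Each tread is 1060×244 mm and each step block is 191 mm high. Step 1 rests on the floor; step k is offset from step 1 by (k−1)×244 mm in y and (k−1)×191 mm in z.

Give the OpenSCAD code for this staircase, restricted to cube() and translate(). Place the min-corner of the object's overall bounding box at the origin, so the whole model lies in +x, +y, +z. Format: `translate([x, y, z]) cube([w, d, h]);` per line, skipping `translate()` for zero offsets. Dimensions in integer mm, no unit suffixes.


cube([1060, 244, 191]);
translate([0, 244, 191]) cube([1060, 244, 191]);
translate([0, 488, 382]) cube([1060, 244, 191]);
translate([0, 732, 573]) cube([1060, 244, 191]);


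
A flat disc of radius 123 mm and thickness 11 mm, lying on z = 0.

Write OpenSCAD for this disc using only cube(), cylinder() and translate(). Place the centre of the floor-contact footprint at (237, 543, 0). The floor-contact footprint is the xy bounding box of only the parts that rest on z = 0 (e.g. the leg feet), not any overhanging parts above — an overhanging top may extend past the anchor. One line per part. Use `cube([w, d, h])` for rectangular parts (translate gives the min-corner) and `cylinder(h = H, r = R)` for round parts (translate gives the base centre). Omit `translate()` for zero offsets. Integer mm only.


translate([237, 543, 0]) cylinder(h = 11, r = 123);


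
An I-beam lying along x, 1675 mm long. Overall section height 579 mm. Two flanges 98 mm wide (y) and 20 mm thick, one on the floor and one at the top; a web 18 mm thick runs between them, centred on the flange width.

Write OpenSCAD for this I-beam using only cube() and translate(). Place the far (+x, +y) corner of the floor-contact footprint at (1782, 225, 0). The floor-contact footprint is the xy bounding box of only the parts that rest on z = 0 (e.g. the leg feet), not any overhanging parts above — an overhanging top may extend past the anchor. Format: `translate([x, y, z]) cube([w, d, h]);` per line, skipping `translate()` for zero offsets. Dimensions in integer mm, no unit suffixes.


translate([107, 127, 0]) cube([1675, 98, 20]);
translate([107, 167, 20]) cube([1675, 18, 539]);
translate([107, 127, 559]) cube([1675, 98, 20]);


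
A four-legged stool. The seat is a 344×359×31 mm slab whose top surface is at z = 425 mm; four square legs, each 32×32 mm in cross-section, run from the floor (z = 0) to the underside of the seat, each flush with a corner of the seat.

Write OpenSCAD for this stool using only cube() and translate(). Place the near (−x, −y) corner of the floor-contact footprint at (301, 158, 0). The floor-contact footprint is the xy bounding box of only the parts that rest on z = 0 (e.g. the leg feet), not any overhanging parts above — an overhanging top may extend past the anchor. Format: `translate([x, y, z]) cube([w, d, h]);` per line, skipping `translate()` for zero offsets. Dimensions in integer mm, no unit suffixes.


// leg_h = 425 - 31 = 394
translate([301, 158, 394]) cube([344, 359, 31]);
translate([301, 158, 0]) cube([32, 32, 394]);
translate([613, 158, 0]) cube([32, 32, 394]);
translate([301, 485, 0]) cube([32, 32, 394]);
translate([613, 485, 0]) cube([32, 32, 394]);


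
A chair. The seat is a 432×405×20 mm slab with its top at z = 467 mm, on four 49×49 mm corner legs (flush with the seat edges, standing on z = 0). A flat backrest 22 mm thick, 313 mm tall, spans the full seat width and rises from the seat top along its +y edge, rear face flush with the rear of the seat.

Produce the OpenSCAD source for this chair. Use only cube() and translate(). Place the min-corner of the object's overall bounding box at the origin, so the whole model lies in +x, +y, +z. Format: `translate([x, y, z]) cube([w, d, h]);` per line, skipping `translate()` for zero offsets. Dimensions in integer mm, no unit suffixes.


translate([0, 0, 447]) cube([432, 405, 20]);
cube([49, 49, 447]);
translate([383, 0, 0]) cube([49, 49, 447]);
translate([0, 356, 0]) cube([49, 49, 447]);
translate([383, 356, 0]) cube([49, 49, 447]);
translate([0, 383, 467]) cube([432, 22, 313]);


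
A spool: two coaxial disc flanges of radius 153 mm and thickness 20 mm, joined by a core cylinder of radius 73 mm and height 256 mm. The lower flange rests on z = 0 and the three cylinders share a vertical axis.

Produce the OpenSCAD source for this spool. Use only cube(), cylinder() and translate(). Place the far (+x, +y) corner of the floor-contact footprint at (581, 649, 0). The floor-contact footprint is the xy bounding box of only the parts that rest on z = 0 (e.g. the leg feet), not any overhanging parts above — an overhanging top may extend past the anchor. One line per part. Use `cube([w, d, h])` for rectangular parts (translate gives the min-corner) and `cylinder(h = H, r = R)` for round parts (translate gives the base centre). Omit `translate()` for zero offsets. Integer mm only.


translate([428, 496, 0]) cylinder(h = 20, r = 153);
translate([428, 496, 20]) cylinder(h = 256, r = 73);
translate([428, 496, 276]) cylinder(h = 20, r = 153);


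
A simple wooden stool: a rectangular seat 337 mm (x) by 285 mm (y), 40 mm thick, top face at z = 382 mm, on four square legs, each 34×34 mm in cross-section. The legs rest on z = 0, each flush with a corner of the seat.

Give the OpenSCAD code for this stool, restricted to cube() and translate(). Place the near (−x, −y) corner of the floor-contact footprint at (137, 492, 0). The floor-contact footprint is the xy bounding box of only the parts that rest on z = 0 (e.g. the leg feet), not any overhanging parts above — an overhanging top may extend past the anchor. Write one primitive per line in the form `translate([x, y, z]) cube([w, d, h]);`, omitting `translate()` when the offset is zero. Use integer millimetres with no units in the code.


translate([137, 492, 342]) cube([337, 285, 40]);
translate([137, 492, 0]) cube([34, 34, 342]);
translate([440, 492, 0]) cube([34, 34, 342]);
translate([137, 743, 0]) cube([34, 34, 342]);
translate([440, 743, 0]) cube([34, 34, 342]);


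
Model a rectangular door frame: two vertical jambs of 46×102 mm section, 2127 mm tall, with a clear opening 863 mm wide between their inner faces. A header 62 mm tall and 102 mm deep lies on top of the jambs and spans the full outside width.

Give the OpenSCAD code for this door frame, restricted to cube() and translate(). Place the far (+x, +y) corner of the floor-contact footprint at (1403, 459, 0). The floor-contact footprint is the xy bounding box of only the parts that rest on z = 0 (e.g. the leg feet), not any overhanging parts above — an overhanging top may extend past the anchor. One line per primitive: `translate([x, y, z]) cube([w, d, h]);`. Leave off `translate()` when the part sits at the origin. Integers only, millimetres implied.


translate([448, 357, 0]) cube([46, 102, 2127]);
translate([1357, 357, 0]) cube([46, 102, 2127]);
translate([448, 357, 2127]) cube([955, 102, 62]);


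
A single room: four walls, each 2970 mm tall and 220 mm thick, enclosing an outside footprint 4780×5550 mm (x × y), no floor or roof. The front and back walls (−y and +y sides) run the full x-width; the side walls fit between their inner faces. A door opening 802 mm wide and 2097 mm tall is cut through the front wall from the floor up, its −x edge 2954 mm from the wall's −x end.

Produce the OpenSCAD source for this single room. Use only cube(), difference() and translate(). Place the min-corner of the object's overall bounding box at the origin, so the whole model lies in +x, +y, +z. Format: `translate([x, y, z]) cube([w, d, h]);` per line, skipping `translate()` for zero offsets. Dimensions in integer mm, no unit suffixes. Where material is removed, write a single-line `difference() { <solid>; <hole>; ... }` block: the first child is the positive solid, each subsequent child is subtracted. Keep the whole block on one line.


difference() { cube([4780, 220, 2970]); translate([2954, 0, 0]) cube([802, 220, 2097]); }
translate([0, 5330, 0]) cube([4780, 220, 2970]);
translate([0, 220, 0]) cube([220, 5110, 2970]);
translate([4560, 220, 0]) cube([220, 5110, 2970]);


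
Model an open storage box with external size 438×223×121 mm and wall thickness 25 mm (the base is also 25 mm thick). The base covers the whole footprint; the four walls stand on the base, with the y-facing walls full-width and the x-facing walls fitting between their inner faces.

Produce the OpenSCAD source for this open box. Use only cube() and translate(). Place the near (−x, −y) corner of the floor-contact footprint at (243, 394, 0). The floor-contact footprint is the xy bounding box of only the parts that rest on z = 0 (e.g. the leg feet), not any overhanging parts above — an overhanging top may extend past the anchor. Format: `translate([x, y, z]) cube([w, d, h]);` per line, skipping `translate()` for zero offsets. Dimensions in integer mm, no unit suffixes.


translate([243, 394, 0]) cube([438, 223, 25]);
translate([243, 394, 25]) cube([438, 25, 96]);
translate([243, 592, 25]) cube([438, 25, 96]);
translate([243, 419, 25]) cube([25, 173, 96]);
translate([656, 419, 25]) cube([25, 173, 96]);


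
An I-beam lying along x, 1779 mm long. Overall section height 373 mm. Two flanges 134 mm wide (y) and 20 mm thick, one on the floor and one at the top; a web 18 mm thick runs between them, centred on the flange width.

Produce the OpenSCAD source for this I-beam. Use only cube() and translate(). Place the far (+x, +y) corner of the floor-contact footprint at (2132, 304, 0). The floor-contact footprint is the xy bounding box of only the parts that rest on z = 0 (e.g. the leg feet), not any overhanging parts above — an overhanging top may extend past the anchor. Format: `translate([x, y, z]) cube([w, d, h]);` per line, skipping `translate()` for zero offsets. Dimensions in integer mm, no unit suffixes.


translate([353, 170, 0]) cube([1779, 134, 20]);
translate([353, 228, 20]) cube([1779, 18, 333]);
translate([353, 170, 353]) cube([1779, 134, 20]);


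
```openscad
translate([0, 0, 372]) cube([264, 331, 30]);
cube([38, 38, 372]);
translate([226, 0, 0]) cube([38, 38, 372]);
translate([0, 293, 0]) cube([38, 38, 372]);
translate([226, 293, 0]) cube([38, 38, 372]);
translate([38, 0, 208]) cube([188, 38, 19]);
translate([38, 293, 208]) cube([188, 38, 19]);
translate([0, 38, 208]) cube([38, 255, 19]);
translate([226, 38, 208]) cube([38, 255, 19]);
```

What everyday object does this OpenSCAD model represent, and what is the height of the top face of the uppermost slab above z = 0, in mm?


A stool. The seat height is 402 mm.

A 264×331×30 slab at z = 372 on four corner posts — a stool. The seat top is 372 + 30 = 402 mm.


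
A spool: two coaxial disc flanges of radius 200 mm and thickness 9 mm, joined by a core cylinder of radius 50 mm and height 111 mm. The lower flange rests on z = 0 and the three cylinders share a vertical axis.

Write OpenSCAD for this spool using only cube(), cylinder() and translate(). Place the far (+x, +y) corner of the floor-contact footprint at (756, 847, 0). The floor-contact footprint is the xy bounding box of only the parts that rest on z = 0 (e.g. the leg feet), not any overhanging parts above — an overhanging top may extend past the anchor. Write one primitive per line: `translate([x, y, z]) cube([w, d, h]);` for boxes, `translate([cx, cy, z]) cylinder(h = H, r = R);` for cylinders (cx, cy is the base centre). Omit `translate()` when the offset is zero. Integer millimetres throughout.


translate([556, 647, 0]) cylinder(h = 9, r = 200);
translate([556, 647, 9]) cylinder(h = 111, r = 50);
translate([556, 647, 120]) cylinder(h = 9, r = 200);


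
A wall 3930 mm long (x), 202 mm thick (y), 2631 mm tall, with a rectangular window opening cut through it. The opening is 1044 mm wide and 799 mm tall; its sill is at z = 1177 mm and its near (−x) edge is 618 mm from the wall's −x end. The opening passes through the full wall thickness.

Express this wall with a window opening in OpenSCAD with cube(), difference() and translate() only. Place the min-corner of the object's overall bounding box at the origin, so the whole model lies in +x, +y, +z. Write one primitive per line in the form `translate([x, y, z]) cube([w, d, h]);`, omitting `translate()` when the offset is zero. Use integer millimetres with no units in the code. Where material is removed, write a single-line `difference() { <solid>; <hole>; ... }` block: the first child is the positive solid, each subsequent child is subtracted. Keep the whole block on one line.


difference() { cube([3930, 202, 2631]); translate([618, 0, 1177]) cube([1044, 202, 799]); }


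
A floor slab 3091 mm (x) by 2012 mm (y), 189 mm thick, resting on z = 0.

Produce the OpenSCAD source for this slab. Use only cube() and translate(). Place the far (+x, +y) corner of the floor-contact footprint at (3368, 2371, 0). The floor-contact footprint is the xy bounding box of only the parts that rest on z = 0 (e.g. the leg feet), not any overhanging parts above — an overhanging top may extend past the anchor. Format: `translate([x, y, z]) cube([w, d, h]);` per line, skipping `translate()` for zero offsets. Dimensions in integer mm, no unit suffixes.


translate([277, 359, 0]) cube([3091, 2012, 189]);


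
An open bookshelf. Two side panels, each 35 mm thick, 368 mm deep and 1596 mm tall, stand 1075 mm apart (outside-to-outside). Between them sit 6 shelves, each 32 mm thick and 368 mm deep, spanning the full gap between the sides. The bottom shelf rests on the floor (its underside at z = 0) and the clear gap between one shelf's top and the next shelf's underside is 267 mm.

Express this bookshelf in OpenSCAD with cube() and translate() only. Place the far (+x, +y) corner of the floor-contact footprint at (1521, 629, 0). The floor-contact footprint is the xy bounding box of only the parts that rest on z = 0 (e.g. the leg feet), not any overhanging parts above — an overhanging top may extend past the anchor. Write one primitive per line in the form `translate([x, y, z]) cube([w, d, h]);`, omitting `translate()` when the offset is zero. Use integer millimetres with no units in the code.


translate([446, 261, 0]) cube([35, 368, 1596]);
translate([1486, 261, 0]) cube([35, 368, 1596]);
translate([481, 261, 0]) cube([1005, 368, 32]);
translate([481, 261, 299]) cube([1005, 368, 32]);
translate([481, 261, 598]) cube([1005, 368, 32]);
translate([481, 261, 897]) cube([1005, 368, 32]);
translate([481, 261, 1196]) cube([1005, 368, 32]);
translate([481, 261, 1495]) cube([1005, 368, 32]);


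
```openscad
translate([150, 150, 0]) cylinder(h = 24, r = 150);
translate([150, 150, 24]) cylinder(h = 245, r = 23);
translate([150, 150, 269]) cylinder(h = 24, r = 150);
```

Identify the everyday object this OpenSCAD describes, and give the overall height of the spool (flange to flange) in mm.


A spool. The overall height is 293 mm.

Three coaxial cylinders, large–small–large — a spool. Two 24 mm flanges and a 245 mm core give 24 + 245 + 24 = 293 mm.
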